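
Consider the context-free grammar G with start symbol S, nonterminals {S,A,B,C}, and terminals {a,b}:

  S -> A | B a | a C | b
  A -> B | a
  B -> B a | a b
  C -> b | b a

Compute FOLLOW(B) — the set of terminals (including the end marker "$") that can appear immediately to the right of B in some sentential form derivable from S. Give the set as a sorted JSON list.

FIRST iteration:
pass 1:
  A via A→a: +{a}
  B via B→a b: +{a}
  C via C→b: +{b}
  S via S→A: +{a}
  S via S→b: +{b}
  FIRST[S]={a,b}  FIRST[A]={a}  FIRST[B]={a}  FIRST[C]={b}
pass 2: (no change)
  FIRST[S]={a,b}  FIRST[A]={a}  FIRST[B]={a}  FIRST[C]={b}

Compute FOLLOW by fixpoint:
seed FOLLOW(S) with $
iter 1:
  B→B a: FOLLOW(B) ⊇ FIRST(a) = {a}; new: +{a}
  S→A: FOLLOW(A) ⊇ FOLLOW(S) ⊇ {$}; new: +{$}
  S→a C: FOLLOW(C) ⊇ FOLLOW(S) ⊇ {$}; new: +{$}
  FOLLOW(S)={$}  FOLLOW(A)={$}  FOLLOW(B)={a}  FOLLOW(C)={$}
iter 2:
  A→B: FOLLOW(B) ⊇ FOLLOW(A) ⊇ {$}; new: +{$}
  FOLLOW(S)={$}  FOLLOW(A)={$}  FOLLOW(B)={$,a}  FOLLOW(C)={$}
iter 3: — fixpoint
  FOLLOW(S)={$}  FOLLOW(A)={$}  FOLLOW(B)={$,a}  FOLLOW(C)={$}

FOLLOW(B) = ["$", "a"]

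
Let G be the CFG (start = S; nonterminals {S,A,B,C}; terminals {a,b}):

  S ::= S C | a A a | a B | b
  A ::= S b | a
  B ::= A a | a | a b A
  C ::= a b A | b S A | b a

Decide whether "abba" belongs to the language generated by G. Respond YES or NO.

Convert to CNF:
  S -> S C | T1 B | T1 X5 | b
  A -> S T0 | a
  B -> A T1 | T1 X2 | a
  C -> T0 T1 | T0 X4 | T1 X3
  T0 -> b
  T1 -> a
  X2 -> T0 A
  X3 -> T0 A
  X4 -> S A
  X5 -> A T1

Fill CYK table bottom-up:
  cell(0,0) a: {A,B,T1}  orig:{A,B}
  cell(1,1) b: {S,T0}  orig:{S}
  cell(2,2) b: {S,T0}  orig:{S}
  cell(3,3) a: {A,B,T1}  orig:{A,B}
  cell(0,1) ab: ∅
  cell(1,2) bb: {A}
  cell(2,3) ba: {C,X2,X3,X4}  orig:{C}
  cell(0,2) abb: ∅
  cell(1,3) bba: {B,C,S,X5}  orig:{B,C,S}
  cell(0,3) abba: {S}

S ∈ T[0,3] ⇒ YES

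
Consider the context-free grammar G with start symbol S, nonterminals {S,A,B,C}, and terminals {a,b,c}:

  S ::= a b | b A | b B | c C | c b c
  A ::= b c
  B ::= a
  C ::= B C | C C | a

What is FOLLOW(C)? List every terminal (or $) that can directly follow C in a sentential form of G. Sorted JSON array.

FIRST iteration:
pass 1:
  A via A→b c: +{b}
  B via B→a: +{a}
  C via C→B C: +{a}
  S via S→a b: +{a}
  S via S→b A: +{b}
  S via S→c C: +{c}
  S: {a,b,c}  A: {b}  B: {a}  C: {a}
pass 2: — fixpoint
  S: {a,b,c}  A: {b}  B: {a}  C: {a}

FOLLOW sets:
seed FOLLOW(S) with $
iter 1:
  C→B C: FOLLOW(B) ⊇ FIRST(C) = {a}; new: +{a}
  C→C C: FOLLOW(C) ⊇ FIRST(C) = {a}; new: +{a}
  S→b A: FOLLOW(A) ⊇ FOLLOW(S) ⊇ {$}; new: +{$}
  S→b B: FOLLOW(B) ⊇ FOLLOW(S) ⊇ {$}; new: +{$}
  S→c C: FOLLOW(C) ⊇ FOLLOW(S) ⊇ {$}; new: +{$}
  FOLLOW[S]={$}  FOLLOW[A]={$}  FOLLOW[B]={$,a}  FOLLOW[C]={$,a}
iter 2: (stable)
  FOLLOW[S]={$}  FOLLOW[A]={$}  FOLLOW[B]={$,a}  FOLLOW[C]={$,a}

FOLLOW(C) = ["$", "a"]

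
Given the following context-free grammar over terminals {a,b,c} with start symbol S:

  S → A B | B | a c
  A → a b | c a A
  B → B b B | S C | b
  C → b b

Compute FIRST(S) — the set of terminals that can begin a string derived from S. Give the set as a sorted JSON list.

Compute FIRST by fixpoint:
[1]
  A via A→a b: +{a}
  A via A→c a A: +{c}
  B via B→b: +{b}
  C via C→b b: +{b}
  S via S→A B: +{a,c}
  S via S→B: +{b}
  FIRST(S)={a,b,c}  FIRST(A)={a,c}  FIRST(B)={b}  FIRST(C)={b}
[2]
  B via B→S C: +{a,c}
  FIRST(S)={a,b,c}  FIRST(A)={a,c}  FIRST(B)={a,b,c}  FIRST(C)={b}
[3] — fixpoint
  FIRST(S)={a,b,c}  FIRST(A)={a,c}  FIRST(B)={a,b,c}  FIRST(C)={b}

FIRST(S) = ["a", "b", "c"]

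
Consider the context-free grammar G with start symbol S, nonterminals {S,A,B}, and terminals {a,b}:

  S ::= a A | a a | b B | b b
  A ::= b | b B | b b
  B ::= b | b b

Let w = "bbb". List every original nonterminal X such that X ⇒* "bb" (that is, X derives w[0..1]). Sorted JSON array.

Convert to CNF:
  S -> T0 B | T0 T0 | T1 A | T1 T1
  A -> T0 B | T0 T0 | b
  B -> T0 T0 | b
  T0 -> b
  T1 -> a

Fill CYK table bottom-up, restricted to cells inside w[0..1]:
  [0..0]={A,B,T0}  "b"  orig:{A,B}
  [1..1]={A,B,T0}  "b"  orig:{A,B}
  [0..1]={A,B,S}  "bb"

Original NTs in T[0,1] deriving "bb": ["A", "B", "S"]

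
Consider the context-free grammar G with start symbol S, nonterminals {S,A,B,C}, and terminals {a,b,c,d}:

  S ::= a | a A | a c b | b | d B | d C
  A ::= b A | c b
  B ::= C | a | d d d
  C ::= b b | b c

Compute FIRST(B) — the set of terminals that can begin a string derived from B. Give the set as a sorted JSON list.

FIRST sets, iterate to fixpoint:
iter 1:
  A via A→b A: +{b}
  A via A→c b: +{c}
  B via B→a: +{a}
  B via B→d d d: +{d}
  C via C→b b: +{b}
  S via S→a: +{a}
  S via S→b: +{b}
  S via S→d B: +{d}
  FIRST(S)={a,b,d}  FIRST(A)={b,c}  FIRST(B)={a,d}  FIRST(C)={b}
iter 2:
  B via B→C: +{b}
  FIRST(S)={a,b,d}  FIRST(A)={b,c}  FIRST(B)={a,b,d}  FIRST(C)={b}
iter 3: (no change)
  FIRST(S)={a,b,d}  FIRST(A)={b,c}  FIRST(B)={a,b,d}  FIRST(C)={b}

FIRST(B) = ["a", "b", "d"]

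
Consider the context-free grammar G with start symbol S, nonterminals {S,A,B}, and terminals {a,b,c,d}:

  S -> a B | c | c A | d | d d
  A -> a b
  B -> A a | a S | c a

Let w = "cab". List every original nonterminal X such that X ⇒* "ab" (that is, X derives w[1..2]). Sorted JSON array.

CNF form of G:
  S -> T0 B | T2 A | T3 T3 | c | d
  A -> T0 T1
  B -> A T0 | T0 S | T2 T0
  T0 -> a
  T1 -> b
  T2 -> c
  T3 -> d

CYK fill, restricted to cells inside w[1..2]:
  T[1,1] 'a' = {T0}  orig:{}
  T[2,2] 'b' = {T1}  orig:{}
  T[1,2] 'ab' = {A}

Original NTs in T[1,2] deriving "ab": ["A"]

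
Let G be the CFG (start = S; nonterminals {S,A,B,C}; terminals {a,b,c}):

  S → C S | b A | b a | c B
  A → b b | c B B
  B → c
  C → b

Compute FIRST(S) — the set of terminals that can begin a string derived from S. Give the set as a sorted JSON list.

FIRST iteration:
pass 1:
  A via A→b b: +{b}
  A via A→c B B: +{c}
  B via B→c: +{c}
  C via C→b: +{b}
  S via S→C S: +{b}
  S via S→c B: +{c}
  S: {b,c}  A: {b,c}  B: {c}  C: {b}
pass 2: done
  S: {b,c}  A: {b,c}  B: {c}  C: {b}

FIRST(S) = ["b", "c"]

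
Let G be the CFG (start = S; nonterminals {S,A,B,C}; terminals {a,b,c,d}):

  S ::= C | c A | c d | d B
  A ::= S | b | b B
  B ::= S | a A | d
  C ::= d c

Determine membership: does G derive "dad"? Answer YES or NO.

Convert to CNF:
  S -> T1 A | T1 T2 | T2 B | T2 T1
  A -> T0 B | T1 A | T1 T2 | T2 B | T2 T1 | b
  B -> T1 A | T1 T2 | T2 B | T2 T1 | T3 A | d
  C -> T2 T1
  T0 -> b
  T1 -> c
  T2 -> d
  T3 -> a

Fill CYK table bottom-up:
  [0..0]={B,T2}  "d"  orig:{B}
  [1..1]={T3}  "a"  orig:{}
  [2..2]={B,T2}  "d"  orig:{B}
  [0..1]=∅  "da"
  [1..2]=∅  "ad"
  [0..2]=∅  "dad"

S ∉ T[0,2] ⇒ NO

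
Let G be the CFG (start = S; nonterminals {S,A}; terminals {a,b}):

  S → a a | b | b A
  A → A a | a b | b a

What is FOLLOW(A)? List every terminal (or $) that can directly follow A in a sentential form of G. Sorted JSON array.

Compute FIRST by fixpoint:
round 1:
  A via A→a b: +{a}
  A via A→b a: +{b}
  S via S→a a: +{a}
  S via S→b: +{b}
  FIRST[S]={a,b}  FIRST[A]={a,b}
round 2: (no change)
  FIRST[S]={a,b}  FIRST[A]={a,b}

FOLLOW iteration:
seed FOLLOW(S) with $
round 1:
  A→A a: FOLLOW(A) ⊇ FIRST(a) = {a}; new: +{a}
  S→b A: FOLLOW(A) ⊇ FOLLOW(S) ⊇ {$}; new: +{$}
  FOLLOW(S)={$}  FOLLOW(A)={$,a}
round 2: (no change)
  FOLLOW(S)={$}  FOLLOW(A)={$,a}

FOLLOW(A) = ["$", "a"]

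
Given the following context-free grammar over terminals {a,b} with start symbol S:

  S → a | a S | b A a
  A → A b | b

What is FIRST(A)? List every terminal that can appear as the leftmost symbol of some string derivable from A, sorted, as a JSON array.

FIRST sets, iterate to fixpoint:
iter 1:
  A via A→b: +{b}
  S via S→a: +{a}
  S via S→b A a: +{b}
  FIRST[S]={a,b}  FIRST[A]={b}
iter 2: (stable)
  FIRST[S]={a,b}  FIRST[A]={b}

FIRST(A) = ["b"]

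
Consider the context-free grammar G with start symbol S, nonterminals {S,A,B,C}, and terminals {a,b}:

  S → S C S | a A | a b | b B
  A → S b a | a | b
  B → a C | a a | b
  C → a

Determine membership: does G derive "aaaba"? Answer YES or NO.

CNF form of G:
  S -> S X3 | T0 B | T1 A | T1 T0
  A -> S X2 | a | b
  B -> T1 C | T1 T1 | b
  C -> a
  T0 -> b
  T1 -> a
  X2 -> T0 T1
  X3 -> C S

CYK table (by increasing span):
  [0..0]={A,C,T1}  "a"  orig:{A,C}
  [1..1]={A,C,T1}  "a"  orig:{A,C}
  [2..2]={A,C,T1}  "a"  orig:{A,C}
  [3..3]={A,B,T0}  "b"  orig:{A,B}
  [4..4]={A,C,T1}  "a"  orig:{A,C}
  [0..1]={B,S}  "aa"
  [1..2]={B,S}  "aa"
  [2..3]={S}  "ab"
  [3..4]={X2}  "ba"  orig:{}
  [0..2]={X3}  "aaa"  orig:{}
  [1..3]={X3}  "aab"  orig:{}
  [2..4]=∅  "aba"
  [0..3]=∅  "aaab"
  [1..4]={A}  "aaba"
  [0..4]={S}  "aaaba"

S ∈ T[0,4] ⇒ YES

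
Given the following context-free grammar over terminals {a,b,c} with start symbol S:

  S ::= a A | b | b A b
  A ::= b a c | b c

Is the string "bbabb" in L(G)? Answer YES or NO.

CNF form of G:
  S -> T0 X4 | T1 A | b
  A -> T0 T2 | T0 X3
  T0 -> b
  T1 -> a
  T2 -> c
  X3 -> T1 T2
  X4 -> A T0

Fill CYK table bottom-up:
  cell(0,0) b: {S,T0}  orig:{S}
  cell(1,1) b: {S,T0}  orig:{S}
  cell(2,2) a: {T1}  orig:{}
  cell(3,3) b: {S,T0}  orig:{S}
  cell(4,4) b: {S,T0}  orig:{S}
  cell(0,1) bb: ∅
  cell(1,2) ba: ∅
  cell(2,3) ab: ∅
  cell(3,4) bb: ∅
  cell(0,2) bba: ∅
  cell(1,3) bab: ∅
  cell(2,4) abb: ∅
  cell(0,3) bbab: ∅
  cell(1,4) babb: ∅
  cell(0,4) bbabb: ∅

S ∉ T[0,4] ⇒ NO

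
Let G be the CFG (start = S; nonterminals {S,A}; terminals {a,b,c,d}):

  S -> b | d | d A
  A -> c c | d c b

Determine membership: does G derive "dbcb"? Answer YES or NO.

CNF form of G:
  S -> T1 A | b | d
  A -> T0 T0 | T1 X3
  T0 -> c
  T1 -> d
  T2 -> b
  X3 -> T0 T2

Fill CYK table bottom-up:
  cell(0,0) d: {S,T1}  orig:{S}
  cell(1,1) b: {S,T2}  orig:{S}
  cell(2,2) c: {T0}  orig:{}
  cell(3,3) b: {S,T2}  orig:{S}
  cell(0,1) db: ∅
  cell(1,2) bc: ∅
  cell(2,3) cb: {X3}  orig:{}
  cell(0,2) dbc: ∅
  cell(1,3) bcb: ∅
  cell(0,3) dbcb: ∅

S ∉ T[0,3] ⇒ NO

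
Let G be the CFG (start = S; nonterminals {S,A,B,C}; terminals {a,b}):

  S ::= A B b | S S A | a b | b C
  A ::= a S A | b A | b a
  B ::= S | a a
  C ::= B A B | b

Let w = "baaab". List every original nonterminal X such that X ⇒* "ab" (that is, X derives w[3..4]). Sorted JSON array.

Convert to CNF:
  S -> A X6 | S X7 | T0 T1 | T1 C
  A -> T0 X2 | T1 A | T1 T0
  B -> A X3 | S X4 | T0 T0 | T0 T1 | T1 C
  C -> B X5 | b
  T0 -> a
  T1 -> b
  X2 -> S A
  X3 -> B T1
  X4 -> S A
  X5 -> A B
  X6 -> B T1
  X7 -> S A

CYK fill — only the sub-triangle for w[3..4]:
  [3..3]={T0}  "a"  orig:{}
  [4..4]={C,T1}  "b"  orig:{C}
  [3..4]={B,S}  "ab"

Original NTs in T[3,4] deriving "ab": ["B", "S"]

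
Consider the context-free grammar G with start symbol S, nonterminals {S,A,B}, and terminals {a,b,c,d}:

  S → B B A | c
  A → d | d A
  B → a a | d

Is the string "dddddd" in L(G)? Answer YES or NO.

CNF form of G:
  S -> B X2 | c
  A -> T0 A | d
  B -> T1 T1 | d
  T0 -> d
  T1 -> a
  X2 -> B A

CYK table (by increasing span):
  cell(0,0) d: {A,B,T0}  orig:{A,B}
  cell(1,1) d: {A,B,T0}  orig:{A,B}
  cell(2,2) d: {A,B,T0}  orig:{A,B}
  cell(3,3) d: {A,B,T0}  orig:{A,B}
  cell(4,4) d: {A,B,T0}  orig:{A,B}
  cell(5,5) d: {A,B,T0}  orig:{A,B}
  cell(0,1) dd: {A,X2}  orig:{A}
  cell(1,2) dd: {A,X2}  orig:{A}
  cell(2,3) dd: {A,X2}  orig:{A}
  cell(3,4) dd: {A,X2}  orig:{A}
  cell(4,5) dd: {A,X2}  orig:{A}
  cell(0,2) ddd: {A,S,X2}  orig:{A,S}
  cell(1,3) ddd: {A,S,X2}  orig:{A,S}
  cell(2,4) ddd: {A,S,X2}  orig:{A,S}
  cell(3,5) ddd: {A,S,X2}  orig:{A,S}
  cell(0,3) dddd: {A,S,X2}  orig:{A,S}
  cell(1,4) dddd: {A,S,X2}  orig:{A,S}
  cell(2,5) dddd: {A,S,X2}  orig:{A,S}
  cell(0,4) ddddd: {A,S,X2}  orig:{A,S}
  cell(1,5) ddddd: {A,S,X2}  orig:{A,S}
  cell(0,5) dddddd: {A,S,X2}  orig:{A,S}

S ∈ T[0,5] ⇒ YES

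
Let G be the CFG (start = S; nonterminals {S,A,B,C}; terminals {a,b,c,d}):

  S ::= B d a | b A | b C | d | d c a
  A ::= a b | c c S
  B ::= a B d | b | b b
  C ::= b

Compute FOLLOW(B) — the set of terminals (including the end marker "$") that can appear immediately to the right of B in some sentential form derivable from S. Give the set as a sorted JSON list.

FIRST sets, iterate to fixpoint:
round 1:
  A via A→a b: +{a}
  A via A→c c S: +{c}
  B via B→a B d: +{a}
  B via B→b: +{b}
  C via C→b: +{b}
  S via S→B d a: +{a,b}
  S via S→d: +{d}
  S: {a,b,d}  A: {a,c}  B: {a,b}  C: {b}
round 2: (no change)
  S: {a,b,d}  A: {a,c}  B: {a,b}  C: {b}

FOLLOW sets:
seed FOLLOW(S) with $
[1]
  B→a B d: FOLLOW(B) ⊇ FIRST(d) = {d}; new: +{d}
  S→b A: FOLLOW(A) ⊇ FOLLOW(S) ⊇ {$}; new: +{$}
  S→b C: FOLLOW(C) ⊇ FOLLOW(S) ⊇ {$}; new: +{$}
  FOLLOW(S)={$}  FOLLOW(A)={$}  FOLLOW(B)={d}  FOLLOW(C)={$}
[2] (stable)
  FOLLOW(S)={$}  FOLLOW(A)={$}  FOLLOW(B)={d}  FOLLOW(C)={$}

FOLLOW(B) = ["d"]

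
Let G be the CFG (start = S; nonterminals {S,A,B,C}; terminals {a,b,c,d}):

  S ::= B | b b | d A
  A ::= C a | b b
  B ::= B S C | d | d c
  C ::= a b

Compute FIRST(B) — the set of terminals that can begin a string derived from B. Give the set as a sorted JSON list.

Compute FIRST by fixpoint:
round 1:
  A via A→b b: +{b}
  B via B→d: +{d}
  C via C→a b: +{a}
  S via S→B: +{d}
  S via S→b b: +{b}
  FIRST(S)={b,d}  FIRST(A)={b}  FIRST(B)={d}  FIRST(C)={a}
round 2:
  A via A→C a: +{a}
  FIRST(S)={b,d}  FIRST(A)={a,b}  FIRST(B)={d}  FIRST(C)={a}
round 3: done
  FIRST(S)={b,d}  FIRST(A)={a,b}  FIRST(B)={d}  FIRST(C)={a}

FIRST(B) = ["d"]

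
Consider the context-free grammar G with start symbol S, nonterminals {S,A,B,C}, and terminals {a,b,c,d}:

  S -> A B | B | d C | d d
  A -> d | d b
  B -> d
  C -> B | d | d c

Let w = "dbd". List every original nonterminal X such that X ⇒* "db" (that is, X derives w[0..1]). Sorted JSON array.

CNF form of G:
  S -> A B | T0 C | T0 T0 | d
  A -> T0 T1 | d
  B -> d
  C -> T0 T2 | d
  T0 -> d
  T1 -> b
  T2 -> c

CYK fill (cells [i..j] with 0 ≤ i ≤ j ≤ 1 only):
  [0..0]={A,B,C,S,T0}  "d"  orig:{A,B,C,S}
  [1..1]={T1}  "b"  orig:{}
  [0..1]={A}  "db"

Original NTs in T[0,1] deriving "db": ["A"]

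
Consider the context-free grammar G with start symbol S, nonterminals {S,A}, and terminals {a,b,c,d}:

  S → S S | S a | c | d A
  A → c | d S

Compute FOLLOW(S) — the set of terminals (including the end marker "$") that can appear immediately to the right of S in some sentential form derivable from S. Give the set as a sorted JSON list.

Compute FIRST by fixpoint:
pass 1:
  A via A→c: +{c}
  A via A→d S: +{d}
  S via S→c: +{c}
  S via S→d A: +{d}
  FIRST(S)={c,d}  FIRST(A)={c,d}
pass 2: done
  FIRST(S)={c,d}  FIRST(A)={c,d}

FOLLOW iteration:
seed FOLLOW(S) with $
iter 1:
  S→S S: FOLLOW(S) ⊇ FIRST(S) = {c,d}; new: +{c,d}
  S→S a: FOLLOW(S) ⊇ FIRST(a) = {a}; new: +{a}
  S→d A: FOLLOW(A) ⊇ FOLLOW(S) ⊇ {$,a,c,d}; new: +{$,a,c,d}
  S: {$,a,c,d}  A: {$,a,c,d}
iter 2: — fixpoint
  S: {$,a,c,d}  A: {$,a,c,d}

FOLLOW(S) = ["$", "a", "c", "d"]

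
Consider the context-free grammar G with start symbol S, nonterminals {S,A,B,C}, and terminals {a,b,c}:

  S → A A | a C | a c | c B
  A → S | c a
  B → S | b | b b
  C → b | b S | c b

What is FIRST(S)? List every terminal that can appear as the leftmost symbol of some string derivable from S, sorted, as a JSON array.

FIRST iteration:
iter 1:
  A via A→c a: +{c}
  B via B→b: +{b}
  C via C→b: +{b}
  C via C→c b: +{c}
  S via S→A A: +{c}
  S via S→a C: +{a}
  FIRST[S]={a,c}  FIRST[A]={c}  FIRST[B]={b}  FIRST[C]={b,c}
iter 2:
  A via A→S: +{a}
  B via B→S: +{a,c}
  FIRST[S]={a,c}  FIRST[A]={a,c}  FIRST[B]={a,b,c}  FIRST[C]={b,c}
iter 3: (stable)
  FIRST[S]={a,c}  FIRST[A]={a,c}  FIRST[B]={a,b,c}  FIRST[C]={b,c}

FIRST(S) = ["a", "c"]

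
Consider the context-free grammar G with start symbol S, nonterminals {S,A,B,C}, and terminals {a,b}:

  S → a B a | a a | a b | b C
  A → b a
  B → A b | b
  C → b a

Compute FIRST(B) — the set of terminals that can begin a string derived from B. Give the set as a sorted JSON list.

Compute FIRST by fixpoint:
pass 1:
  A via A→b a: +{b}
  B via B→A b: +{b}
  C via C→b a: +{b}
  S via S→a B a: +{a}
  S via S→b C: +{b}
  FIRST[S]={a,b}  FIRST[A]={b}  FIRST[B]={b}  FIRST[C]={b}
pass 2: done
  FIRST[S]={a,b}  FIRST[A]={b}  FIRST[B]={b}  FIRST[C]={b}

FIRST(B) = ["b"]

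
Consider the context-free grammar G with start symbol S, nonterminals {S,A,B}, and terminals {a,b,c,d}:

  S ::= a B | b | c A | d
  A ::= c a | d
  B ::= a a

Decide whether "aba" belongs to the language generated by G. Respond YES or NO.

Convert to CNF:
  S -> T0 A | T1 B | b | d
  A -> T0 T1 | d
  B -> T1 T1
  T0 -> c
  T1 -> a

CYK table (by increasing span):
  [0..0]={T1}  "a"  orig:{}
  [1..1]={S}  "b"
  [2..2]={T1}  "a"  orig:{}
  [0..1]=∅  "ab"
  [1..2]=∅  "ba"
  [0..2]=∅  "aba"

S ∉ T[0,2] ⇒ NO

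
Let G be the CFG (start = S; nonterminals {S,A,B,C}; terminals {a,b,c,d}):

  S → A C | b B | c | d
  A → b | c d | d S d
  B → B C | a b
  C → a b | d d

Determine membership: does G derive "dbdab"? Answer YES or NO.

Convert to CNF:
  S -> A C | T3 B | c | d
  A -> T0 T1 | T1 X4 | b
  B -> B C | T2 T3
  C -> T1 T1 | T2 T3
  T0 -> c
  T1 -> d
  T2 -> a
  T3 -> b
  X4 -> S T1

CYK fill:
  [0..0]={S,T1}  "d"  orig:{S}
  [1..1]={A,T3}  "b"  orig:{A}
  [2..2]={S,T1}  "d"  orig:{S}
  [3..3]={T2}  "a"  orig:{}
  [4..4]={A,T3}  "b"  orig:{A}
  [0..1]=∅  "db"
  [1..2]=∅  "bd"
  [2..3]=∅  "da"
  [3..4]={B,C}  "ab"
  [0..2]=∅  "dbd"
  [1..3]=∅  "bda"
  [2..4]=∅  "dab"
  [0..3]=∅  "dbda"
  [1..4]=∅  "bdab"
  [0..4]=∅  "dbdab"

S ∉ T[0,4] ⇒ NO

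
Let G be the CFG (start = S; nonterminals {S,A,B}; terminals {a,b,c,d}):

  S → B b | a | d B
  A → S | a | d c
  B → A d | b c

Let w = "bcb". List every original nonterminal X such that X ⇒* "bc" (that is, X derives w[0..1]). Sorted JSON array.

Convert to CNF:
  S -> B T0 | T1 B | a
  A -> B T0 | T1 B | T1 T2 | a
  B -> A T1 | T0 T2
  T0 -> b
  T1 -> d
  T2 -> c

CYK fill (cells [i..j] with 0 ≤ i ≤ j ≤ 1 only):
  T[0,0] 'b' = {T0}  orig:{}
  T[1,1] 'c' = {T2}  orig:{}
  T[0,1] 'bc' = {B}

Original NTs in T[0,1] deriving "bc": ["B"]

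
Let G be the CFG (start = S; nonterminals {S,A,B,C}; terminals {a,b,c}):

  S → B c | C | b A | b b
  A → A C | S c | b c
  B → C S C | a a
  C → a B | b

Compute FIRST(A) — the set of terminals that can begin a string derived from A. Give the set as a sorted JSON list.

FIRST iteration:
iter 1:
  A via A→b c: +{b}
  B via B→a a: +{a}
  C via C→a B: +{a}
  C via C→b: +{b}
  S via S→B c: +{a}
  S via S→C: +{b}
  S: {a,b}  A: {b}  B: {a}  C: {a,b}
iter 2:
  A via A→S c: +{a}
  B via B→C S C: +{b}
  S: {a,b}  A: {a,b}  B: {a,b}  C: {a,b}
iter 3: (no change)
  S: {a,b}  A: {a,b}  B: {a,b}  C: {a,b}

FIRST(A) = ["a", "b"]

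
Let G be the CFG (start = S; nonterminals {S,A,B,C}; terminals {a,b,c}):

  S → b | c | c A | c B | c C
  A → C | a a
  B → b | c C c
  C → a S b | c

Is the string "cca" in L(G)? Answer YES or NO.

Convert to CNF:
  S -> T2 A | T2 B | T2 C | b | c
  A -> T0 T0 | T0 X3 | c
  B -> T2 X4 | b
  C -> T0 X5 | c
  T0 -> a
  T1 -> b
  T2 -> c
  X3 -> S T1
  X4 -> C T2
  X5 -> S T1

CYK table (by increasing span):
  T[0,0] 'c' = {A,C,S,T2}  orig:{A,C,S}
  T[1,1] 'c' = {A,C,S,T2}  orig:{A,C,S}
  T[2,2] 'a' = {T0}  orig:{}
  T[0,1] 'cc' = {S,X4}  orig:{S}
  T[1,2] 'ca' = ∅
  T[0,2] 'cca' = ∅

S ∉ T[0,2] ⇒ NO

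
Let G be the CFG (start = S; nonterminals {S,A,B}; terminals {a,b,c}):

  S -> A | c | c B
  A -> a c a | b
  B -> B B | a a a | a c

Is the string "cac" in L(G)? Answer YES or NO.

CNF form of G:
  S -> T0 X4 | T1 B | b | c
  A -> T0 X2 | b
  B -> B B | T0 T1 | T0 X3
  T0 -> a
  T1 -> c
  X2 -> T1 T0
  X3 -> T0 T0
  X4 -> T1 T0

CYK fill:
  [0..0]={S,T1}  "c"  orig:{S}
  [1..1]={T0}  "a"  orig:{}
  [2..2]={S,T1}  "c"  orig:{S}
  [0..1]={X2,X4}  "ca"  orig:{}
  [1..2]={B}  "ac"
  [0..2]={S}  "cac"

S ∈ T[0,2] ⇒ YES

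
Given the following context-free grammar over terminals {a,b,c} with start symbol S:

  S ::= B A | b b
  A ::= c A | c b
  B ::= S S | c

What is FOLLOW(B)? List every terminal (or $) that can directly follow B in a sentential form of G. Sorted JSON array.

FIRST iteration:
iter 1:
  A via A→c A: +{c}
  B via B→c: +{c}
  S via S→B A: +{c}
  S via S→b b: +{b}
  FIRST[S]={b,c}  FIRST[A]={c}  FIRST[B]={c}
iter 2:
  B via B→S S: +{b}
  FIRST[S]={b,c}  FIRST[A]={c}  FIRST[B]={b,c}
iter 3: (stable)
  FIRST[S]={b,c}  FIRST[A]={c}  FIRST[B]={b,c}

FOLLOW iteration:
initialize: $ ∈ FOLLOW(S)
iter 1:
  B→S S: FOLLOW(S) ⊇ FIRST(S) = {b,c}; new: +{b,c}
  S→B A: FOLLOW(B) ⊇ FIRST(A) = {c}; new: +{c}
  S→B A: FOLLOW(A) ⊇ FOLLOW(S) ⊇ {$,b,c}; new: +{$,b,c}
  FOLLOW(S)={$,b,c}  FOLLOW(A)={$,b,c}  FOLLOW(B)={c}
iter 2: (no change)
  FOLLOW(S)={$,b,c}  FOLLOW(A)={$,b,c}  FOLLOW(B)={c}

FOLLOW(B) = ["c"]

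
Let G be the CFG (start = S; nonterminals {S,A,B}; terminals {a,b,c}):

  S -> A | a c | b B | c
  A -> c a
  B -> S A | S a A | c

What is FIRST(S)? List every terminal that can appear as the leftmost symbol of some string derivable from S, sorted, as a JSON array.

FIRST sets, iterate to fixpoint:
pass 1:
  A via A→c a: +{c}
  B via B→c: +{c}
  S via S→A: +{c}
  S via S→a c: +{a}
  S via S→b B: +{b}
  FIRST(S)={a,b,c}  FIRST(A)={c}  FIRST(B)={c}
pass 2:
  B via B→S A: +{a,b}
  FIRST(S)={a,b,c}  FIRST(A)={c}  FIRST(B)={a,b,c}
pass 3: done
  FIRST(S)={a,b,c}  FIRST(A)={c}  FIRST(B)={a,b,c}

FIRST(S) = ["a", "b", "c"]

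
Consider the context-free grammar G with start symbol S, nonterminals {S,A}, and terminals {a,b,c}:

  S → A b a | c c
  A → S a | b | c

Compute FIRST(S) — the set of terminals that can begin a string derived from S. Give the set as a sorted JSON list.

FIRST sets, iterate to fixpoint:
iter 1:
  A via A→b: +{b}
  A via A→c: +{c}
  S via S→A b a: +{b,c}
  FIRST(S)={b,c}  FIRST(A)={b,c}
iter 2: (stable)
  FIRST(S)={b,c}  FIRST(A)={b,c}

FIRST(S) = ["b", "c"]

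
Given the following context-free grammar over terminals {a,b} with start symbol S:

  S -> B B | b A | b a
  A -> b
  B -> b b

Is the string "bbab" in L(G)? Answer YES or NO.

Convert to CNF:
  S -> B B | T0 A | T0 T1
  A -> b
  B -> T0 T0
  T0 -> b
  T1 -> a

Fill CYK table bottom-up:
  T[0,0] 'b' = {A,T0}  orig:{A}
  T[1,1] 'b' = {A,T0}  orig:{A}
  T[2,2] 'a' = {T1}  orig:{}
  T[3,3] 'b' = {A,T0}  orig:{A}
  T[0,1] 'bb' = {B,S}
  T[1,2] 'ba' = {S}
  T[2,3] 'ab' = ∅
  T[0,2] 'bba' = ∅
  T[1,3] 'bab' = ∅
  T[0,3] 'bbab' = ∅

S ∉ T[0,3] ⇒ NO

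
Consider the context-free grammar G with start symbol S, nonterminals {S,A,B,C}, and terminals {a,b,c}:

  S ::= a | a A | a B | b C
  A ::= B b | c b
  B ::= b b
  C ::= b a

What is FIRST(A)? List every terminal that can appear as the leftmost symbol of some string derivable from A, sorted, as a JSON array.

FIRST sets, iterate to fixpoint:
[1]
  A via A→c b: +{c}
  B via B→b b: +{b}
  C via C→b a: +{b}
  S via S→a: +{a}
  S via S→b C: +{b}
  FIRST(S)={a,b}  FIRST(A)={c}  FIRST(B)={b}  FIRST(C)={b}
[2]
  A via A→B b: +{b}
  FIRST(S)={a,b}  FIRST(A)={b,c}  FIRST(B)={b}  FIRST(C)={b}
[3] (no change)
  FIRST(S)={a,b}  FIRST(A)={b,c}  FIRST(B)={b}  FIRST(C)={b}

FIRST(A) = ["b", "c"]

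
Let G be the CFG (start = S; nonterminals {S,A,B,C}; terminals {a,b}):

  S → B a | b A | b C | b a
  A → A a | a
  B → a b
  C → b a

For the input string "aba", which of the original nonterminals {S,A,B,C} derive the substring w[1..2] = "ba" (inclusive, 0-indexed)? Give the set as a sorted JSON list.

Convert to CNF:
  S -> B T0 | T1 A | T1 C | T1 T0
  A -> A T0 | a
  B -> T0 T1
  C -> T1 T0
  T0 -> a
  T1 -> b

Fill CYK table bottom-up, restricted to cells inside w[1..2]:
  cell(1,1) b: {T1}  orig:{}
  cell(2,2) a: {A,T0}  orig:{A}
  cell(1,2) ba: {C,S}

Original NTs in T[1,2] deriving "ba": ["C", "S"]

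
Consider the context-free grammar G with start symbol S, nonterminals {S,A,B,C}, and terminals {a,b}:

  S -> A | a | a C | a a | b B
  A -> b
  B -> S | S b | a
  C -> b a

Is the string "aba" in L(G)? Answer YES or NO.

CNF form of G:
  S -> T0 B | T1 C | T1 T1 | a | b
  A -> b
  B -> S T0 | T0 B | T1 C | T1 T1 | a | b
  C -> T0 T1
  T0 -> b
  T1 -> a

CYK table (by increasing span):
  [0..0]={B,S,T1}  "a"  orig:{B,S}
  [1..1]={A,B,S,T0}  "b"  orig:{A,B,S}
  [2..2]={B,S,T1}  "a"  orig:{B,S}
  [0..1]={B}  "ab"
  [1..2]={B,C,S}  "ba"
  [0..2]={B,S}  "aba"

S ∈ T[0,2] ⇒ YES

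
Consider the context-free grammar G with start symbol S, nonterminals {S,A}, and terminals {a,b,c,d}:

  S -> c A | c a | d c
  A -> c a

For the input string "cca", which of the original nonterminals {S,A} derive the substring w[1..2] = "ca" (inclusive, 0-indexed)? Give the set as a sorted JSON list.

CNF form of G:
  S -> T0 A | T0 T1 | T2 T0
  A -> T0 T1
  T0 -> c
  T1 -> a
  T2 -> d

CYK table (by increasing span) — only the sub-triangle for w[1..2]:
  [1..1]={T0}  "c"  orig:{}
  [2..2]={T1}  "a"  orig:{}
  [1..2]={A,S}  "ca"

Original NTs in T[1,2] deriving "ca": ["A", "S"]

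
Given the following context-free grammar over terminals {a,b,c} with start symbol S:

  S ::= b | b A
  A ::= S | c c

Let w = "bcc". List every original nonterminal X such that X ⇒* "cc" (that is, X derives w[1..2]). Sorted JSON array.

CNF form of G:
  S -> T0 A | b
  A -> T0 A | T1 T1 | b
  T0 -> b
  T1 -> c

CYK table (by increasing span) — only the sub-triangle for w[1..2]:
  [1..1]={T1}  "c"  orig:{}
  [2..2]={T1}  "c"  orig:{}
  [1..2]={A}  "cc"

Original NTs in T[1,2] deriving "cc": ["A"]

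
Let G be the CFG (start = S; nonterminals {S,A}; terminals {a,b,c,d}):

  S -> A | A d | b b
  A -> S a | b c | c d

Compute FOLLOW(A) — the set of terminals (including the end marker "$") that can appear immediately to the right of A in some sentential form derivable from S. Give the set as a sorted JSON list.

FIRST sets, iterate to fixpoint:
pass 1:
  A via A→b c: +{b}
  A via A→c d: +{c}
  S via S→A: +{b,c}
  FIRST(S)={b,c}  FIRST(A)={b,c}
pass 2: — fixpoint
  FIRST(S)={b,c}  FIRST(A)={b,c}

FOLLOW iteration:
seed FOLLOW(S) with $
pass 1:
  A→S a: FOLLOW(S) ⊇ FIRST(a) = {a}; new: +{a}
  S→A: FOLLOW(A) ⊇ FOLLOW(S) ⊇ {$,a}; new: +{$,a}
  S→A d: FOLLOW(A) ⊇ FIRST(d) = {d}; new: +{d}
  FOLLOW(S)={$,a}  FOLLOW(A)={$,a,d}
pass 2: (no change)
  FOLLOW(S)={$,a}  FOLLOW(A)={$,a,d}

FOLLOW(A) = ["$", "a", "d"]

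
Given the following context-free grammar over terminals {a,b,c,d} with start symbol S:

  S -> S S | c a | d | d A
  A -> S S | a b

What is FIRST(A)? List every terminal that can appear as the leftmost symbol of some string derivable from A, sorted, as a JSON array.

FIRST sets, iterate to fixpoint:
iter 1:
  A via A→a b: +{a}
  S via S→c a: +{c}
  S via S→d: +{d}
  FIRST[S]={c,d}  FIRST[A]={a}
iter 2:
  A via A→S S: +{c,d}
  FIRST[S]={c,d}  FIRST[A]={a,c,d}
iter 3: done
  FIRST[S]={c,d}  FIRST[A]={a,c,d}

FIRST(A) = ["a", "c", "d"]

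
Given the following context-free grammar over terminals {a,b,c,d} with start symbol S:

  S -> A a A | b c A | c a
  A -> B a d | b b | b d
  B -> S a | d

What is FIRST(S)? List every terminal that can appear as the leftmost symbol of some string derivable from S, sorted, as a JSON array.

FIRST iteration:
round 1:
  A via A→b b: +{b}
  B via B→d: +{d}
  S via S→A a A: +{b}
  S via S→c a: +{c}
  FIRST[S]={b,c}  FIRST[A]={b}  FIRST[B]={d}
round 2:
  A via A→B a d: +{d}
  B via B→S a: +{b,c}
  S via S→A a A: +{d}
  FIRST[S]={b,c,d}  FIRST[A]={b,d}  FIRST[B]={b,c,d}
round 3:
  A via A→B a d: +{c}
  FIRST[S]={b,c,d}  FIRST[A]={b,c,d}  FIRST[B]={b,c,d}
round 4: — fixpoint
  FIRST[S]={b,c,d}  FIRST[A]={b,c,d}  FIRST[B]={b,c,d}

FIRST(S) = ["b", "c", "d"]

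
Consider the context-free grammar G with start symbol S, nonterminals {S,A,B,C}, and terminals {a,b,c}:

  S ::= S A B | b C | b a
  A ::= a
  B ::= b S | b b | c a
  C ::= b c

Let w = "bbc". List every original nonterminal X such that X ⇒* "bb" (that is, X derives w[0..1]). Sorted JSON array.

CNF form of G:
  S -> S X3 | T0 C | T0 T2
  A -> a
  B -> T0 S | T0 T0 | T1 T2
  C -> T0 T1
  T0 -> b
  T1 -> c
  T2 -> a
  X3 -> A B

Fill CYK table bottom-up — only the sub-triangle for w[0..1]:
  cell(0,0) b: {T0}  orig:{}
  cell(1,1) b: {T0}  orig:{}
  cell(0,1) bb: {B}

Original NTs in T[0,1] deriving "bb": ["B"]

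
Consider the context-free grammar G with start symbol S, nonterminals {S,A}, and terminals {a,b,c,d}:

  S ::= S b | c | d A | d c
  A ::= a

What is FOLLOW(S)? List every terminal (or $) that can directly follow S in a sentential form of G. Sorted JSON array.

FIRST iteration:
pass 1:
  A via A→a: +{a}
  S via S→c: +{c}
  S via S→d A: +{d}
  FIRST[S]={c,d}  FIRST[A]={a}
pass 2: (no change)
  FIRST[S]={c,d}  FIRST[A]={a}

FOLLOW sets:
initialize: $ ∈ FOLLOW(S)
[1]
  S→S b: FOLLOW(S) ⊇ FIRST(b) = {b}; new: +{b}
  S→d A: FOLLOW(A) ⊇ FOLLOW(S) ⊇ {$,b}; new: +{$,b}
  FOLLOW(S)={$,b}  FOLLOW(A)={$,b}
[2] (no change)
  FOLLOW(S)={$,b}  FOLLOW(A)={$,b}

FOLLOW(S) = ["$", "b"]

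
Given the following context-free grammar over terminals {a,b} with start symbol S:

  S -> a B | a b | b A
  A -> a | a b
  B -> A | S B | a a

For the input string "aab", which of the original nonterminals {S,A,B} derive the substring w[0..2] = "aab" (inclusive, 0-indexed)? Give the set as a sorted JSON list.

CNF form of G:
  S -> T0 B | T0 T1 | T1 A
  A -> T0 T1 | a
  B -> S B | T0 T0 | T0 T1 | a
  T0 -> a
  T1 -> b

CYK fill — only the sub-triangle for w[0..2]:
  cell(0,0) a: {A,B,T0}  orig:{A,B}
  cell(1,1) a: {A,B,T0}  orig:{A,B}
  cell(2,2) b: {T1}  orig:{}
  cell(0,1) aa: {B,S}
  cell(1,2) ab: {A,B,S}
  cell(0,2) aab: {S}

Original NTs in T[0,2] deriving "aab": ["S"]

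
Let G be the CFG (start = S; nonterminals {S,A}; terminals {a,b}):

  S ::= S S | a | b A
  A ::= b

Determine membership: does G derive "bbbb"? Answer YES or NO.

Convert to CNF:
  S -> S S | T0 A | a
  A -> b
  T0 -> b

CYK table (by increasing span):
  T[0,0] 'b' = {A,T0}  orig:{A}
  T[1,1] 'b' = {A,T0}  orig:{A}
  T[2,2] 'b' = {A,T0}  orig:{A}
  T[3,3] 'b' = {A,T0}  orig:{A}
  T[0,1] 'bb' = {S}
  T[1,2] 'bb' = {S}
  T[2,3] 'bb' = {S}
  T[0,2] 'bbb' = ∅
  T[1,3] 'bbb' = ∅
  T[0,3] 'bbbb' = {S}

S ∈ T[0,3] ⇒ YES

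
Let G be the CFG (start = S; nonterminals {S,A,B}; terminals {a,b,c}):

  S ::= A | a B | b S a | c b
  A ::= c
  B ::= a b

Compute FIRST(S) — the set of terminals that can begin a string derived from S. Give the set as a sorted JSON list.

Compute FIRST by fixpoint:
round 1:
  A via A→c: +{c}
  B via B→a b: +{a}
  S via S→A: +{c}
  S via S→a B: +{a}
  S via S→b S a: +{b}
  FIRST[S]={a,b,c}  FIRST[A]={c}  FIRST[B]={a}
round 2: (stable)
  FIRST[S]={a,b,c}  FIRST[A]={c}  FIRST[B]={a}

FIRST(S) = ["a", "b", "c"]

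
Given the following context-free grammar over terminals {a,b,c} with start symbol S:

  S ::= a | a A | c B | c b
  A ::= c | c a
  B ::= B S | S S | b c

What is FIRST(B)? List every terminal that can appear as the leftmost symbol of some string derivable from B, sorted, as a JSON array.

FIRST sets, iterate to fixpoint:
round 1:
  A via A→c: +{c}
  B via B→b c: +{b}
  S via S→a: +{a}
  S via S→c B: +{c}
  S: {a,c}  A: {c}  B: {b}
round 2:
  B via B→S S: +{a,c}
  S: {a,c}  A: {c}  B: {a,b,c}
round 3: — fixpoint
  S: {a,c}  A: {c}  B: {a,b,c}

FIRST(B) = ["a", "b", "c"]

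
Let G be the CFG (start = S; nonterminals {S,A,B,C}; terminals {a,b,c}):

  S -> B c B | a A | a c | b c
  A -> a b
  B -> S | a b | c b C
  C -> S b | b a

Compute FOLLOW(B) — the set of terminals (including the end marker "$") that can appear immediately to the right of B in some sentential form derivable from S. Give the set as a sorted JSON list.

FIRST iteration:
[1]
  A via A→a b: +{a}
  B via B→a b: +{a}
  B via B→c b C: +{c}
  C via C→b a: +{b}
  S via S→B c B: +{a,c}
  S via S→b c: +{b}
  FIRST[S]={a,b,c}  FIRST[A]={a}  FIRST[B]={a,c}  FIRST[C]={b}
[2]
  B via B→S: +{b}
  C via C→S b: +{a,c}
  FIRST[S]={a,b,c}  FIRST[A]={a}  FIRST[B]={a,b,c}  FIRST[C]={a,b,c}
[3] — fixpoint
  FIRST[S]={a,b,c}  FIRST[A]={a}  FIRST[B]={a,b,c}  FIRST[C]={a,b,c}

FOLLOW sets:
seed FOLLOW(S) with $
round 1:
  C→S b: FOLLOW(S) ⊇ FIRST(b) = {b}; new: +{b}
  S→B c B: FOLLOW(B) ⊇ FIRST(c) = {c}; new: +{c}
  S→B c B: FOLLOW(B) ⊇ FOLLOW(S) ⊇ {$,b}; new: +{$,b}
  S→a A: FOLLOW(A) ⊇ FOLLOW(S) ⊇ {$,b}; new: +{$,b}
  FOLLOW(S)={$,b}  FOLLOW(A)={$,b}  FOLLOW(B)={$,b,c}  FOLLOW(C)={}
round 2:
  B→S: FOLLOW(S) ⊇ FOLLOW(B) ⊇ {$,b,c}; new: +{c}
  B→c b C: FOLLOW(C) ⊇ FOLLOW(B) ⊇ {$,b,c}; new: +{$,b,c}
  S→a A: FOLLOW(A) ⊇ FOLLOW(S) ⊇ {$,b,c}; new: +{c}
  FOLLOW(S)={$,b,c}  FOLLOW(A)={$,b,c}  FOLLOW(B)={$,b,c}  FOLLOW(C)={$,b,c}
round 3: (no change)
  FOLLOW(S)={$,b,c}  FOLLOW(A)={$,b,c}  FOLLOW(B)={$,b,c}  FOLLOW(C)={$,b,c}

FOLLOW(B) = ["$", "b", "c"]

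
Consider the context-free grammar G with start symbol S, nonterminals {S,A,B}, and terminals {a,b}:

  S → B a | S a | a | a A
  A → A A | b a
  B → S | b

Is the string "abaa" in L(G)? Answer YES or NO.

CNF form of G:
  S -> B T1 | S T1 | T1 A | a
  A -> A A | T0 T1
  B -> B T1 | S T1 | T1 A | a | b
  T0 -> b
  T1 -> a

CYK table (by increasing span):
  cell(0,0) a: {B,S,T1}  orig:{B,S}
  cell(1,1) b: {B,T0}  orig:{B}
  cell(2,2) a: {B,S,T1}  orig:{B,S}
  cell(3,3) a: {B,S,T1}  orig:{B,S}
  cell(0,1) ab: ∅
  cell(1,2) ba: {A,B,S}
  cell(2,3) aa: {B,S}
  cell(0,2) aba: {B,S}
  cell(1,3) baa: {B,S}
  cell(0,3) abaa: {B,S}

S ∈ T[0,3] ⇒ YES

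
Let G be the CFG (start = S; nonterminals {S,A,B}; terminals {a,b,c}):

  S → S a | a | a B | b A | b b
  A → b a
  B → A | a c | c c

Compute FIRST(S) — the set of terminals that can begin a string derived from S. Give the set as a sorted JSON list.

FIRST sets, iterate to fixpoint:
pass 1:
  A via A→b a: +{b}
  B via B→A: +{b}
  B via B→a c: +{a}
  B via B→c c: +{c}
  S via S→a: +{a}
  S via S→b A: +{b}
  FIRST(S)={a,b}  FIRST(A)={b}  FIRST(B)={a,b,c}
pass 2: (no change)
  FIRST(S)={a,b}  FIRST(A)={b}  FIRST(B)={a,b,c}

FIRST(S) = ["a", "b"]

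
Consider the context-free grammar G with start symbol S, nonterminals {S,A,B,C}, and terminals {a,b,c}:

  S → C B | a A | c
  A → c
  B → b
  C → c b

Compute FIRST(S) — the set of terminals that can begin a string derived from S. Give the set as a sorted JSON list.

FIRST sets, iterate to fixpoint:
[1]
  A via A→c: +{c}
  B via B→b: +{b}
  C via C→c b: +{c}
  S via S→C B: +{c}
  S via S→a A: +{a}
  FIRST(S)={a,c}  FIRST(A)={c}  FIRST(B)={b}  FIRST(C)={c}
[2] (stable)
  FIRST(S)={a,c}  FIRST(A)={c}  FIRST(B)={b}  FIRST(C)={c}

FIRST(S) = ["a", "c"]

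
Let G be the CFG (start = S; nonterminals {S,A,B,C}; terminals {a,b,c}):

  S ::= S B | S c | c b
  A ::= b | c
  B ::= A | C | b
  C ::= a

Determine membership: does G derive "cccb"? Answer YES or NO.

CNF form of G:
  S -> S B | S T0 | T0 T1
  A -> b | c
  B -> a | b | c
  C -> a
  T0 -> c
  T1 -> b

CYK fill:
  T[0,0] 'c' = {A,B,T0}  orig:{A,B}
  T[1,1] 'c' = {A,B,T0}  orig:{A,B}
  T[2,2] 'c' = {A,B,T0}  orig:{A,B}
  T[3,3] 'b' = {A,B,T1}  orig:{A,B}
  T[0,1] 'cc' = ∅
  T[1,2] 'cc' = ∅
  T[2,3] 'cb' = {S}
  T[0,2] 'ccc' = ∅
  T[1,3] 'ccb' = ∅
  T[0,3] 'cccb' = ∅

S ∉ T[0,3] ⇒ NO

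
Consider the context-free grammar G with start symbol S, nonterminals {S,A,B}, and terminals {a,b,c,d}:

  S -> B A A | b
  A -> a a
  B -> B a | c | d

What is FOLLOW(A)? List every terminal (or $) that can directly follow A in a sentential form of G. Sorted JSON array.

Compute FIRST by fixpoint:
[1]
  A via A→a a: +{a}
  B via B→c: +{c}
  B via B→d: +{d}
  S via S→B A A: +{c,d}
  S via S→b: +{b}
  FIRST(S)={b,c,d}  FIRST(A)={a}  FIRST(B)={c,d}
[2] (stable)
  FIRST(S)={b,c,d}  FIRST(A)={a}  FIRST(B)={c,d}

Compute FOLLOW by fixpoint:
FOLLOW(S) := {$}
iter 1:
  B→B a: FOLLOW(B) ⊇ FIRST(a) = {a}; new: +{a}
  S→B A A: FOLLOW(A) ⊇ FIRST(A) = {a}; new: +{a}
  S→B A A: FOLLOW(A) ⊇ FOLLOW(S) ⊇ {$}; new: +{$}
  S: {$}  A: {$,a}  B: {a}
iter 2: — fixpoint
  S: {$}  A: {$,a}  B: {a}

FOLLOW(A) = ["$", "a"]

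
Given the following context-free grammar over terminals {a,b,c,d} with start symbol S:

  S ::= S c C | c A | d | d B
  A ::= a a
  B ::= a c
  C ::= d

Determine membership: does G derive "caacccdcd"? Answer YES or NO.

CNF form of G:
  S -> S X3 | T1 A | T2 B | d
  A -> T0 T0
  B -> T0 T1
  C -> d
  T0 -> a
  T1 -> c
  T2 -> d
  X3 -> T1 C

Fill CYK table bottom-up:
  [0..0]={T1}  "c"  orig:{}
  [1..1]={T0}  "a"  orig:{}
  [2..2]={T0}  "a"  orig:{}
  [3..3]={T1}  "c"  orig:{}
  [4..4]={T1}  "c"  orig:{}
  [5..5]={T1}  "c"  orig:{}
  [6..6]={C,S,T2}  "d"  orig:{C,S}
  [7..7]={T1}  "c"  orig:{}
  [8..8]={C,S,T2}  "d"  orig:{C,S}
  [0..1]=∅  "ca"
  [1..2]={A}  "aa"
  [2..3]={B}  "ac"
  [3..4]=∅  "cc"
  [4..5]=∅  "cc"
  [5..6]={X3}  "cd"  orig:{}
  [6..7]=∅  "dc"
  [7..8]={X3}  "cd"  orig:{}
  [0..2]={S}  "caa"
  [1..3]=∅  "aac"
  [2..4]=∅  "acc"
  [3..5]=∅  "ccc"
  [4..6]=∅  "ccd"
  [5..7]=∅  "cdc"
  [6..8]={S}  "dcd"
  [0..3]=∅  "caac"
  [1..4]=∅  "aacc"
  [2..5]=∅  "accc"
  [3..6]=∅  "cccd"
  [4..7]=∅  "ccdc"
  [5..8]=∅  "cdcd"
  [0..4]=∅  "caacc"
  [1..5]=∅  "aaccc"
  [2..6]=∅  "acccd"
  [3..7]=∅  "cccdc"
  [4..8]=∅  "ccdcd"
  [0..5]=∅  "caaccc"
  [1..6]=∅  "aacccd"
  [2..7]=∅  "acccdc"
  [3..8]=∅  "cccdcd"
  [0..6]=∅  "caacccd"
  [1..7]=∅  "aacccdc"
  [2..8]=∅  "acccdcd"
  [0..7]=∅  "caacccdc"
  [1..8]=∅  "aacccdcd"
  [0..8]=∅  "caacccdcd"

S ∉ T[0,8] ⇒ NO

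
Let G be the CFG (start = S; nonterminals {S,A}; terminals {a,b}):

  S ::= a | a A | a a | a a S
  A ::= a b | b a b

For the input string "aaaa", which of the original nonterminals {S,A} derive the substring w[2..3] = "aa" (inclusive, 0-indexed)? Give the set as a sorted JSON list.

CNF form of G:
  S -> T0 A | T0 T0 | T0 X3 | a
  A -> T0 T1 | T1 X2
  T0 -> a
  T1 -> b
  X2 -> T0 T1
  X3 -> T0 S

CYK fill (cells [i..j] with 2 ≤ i ≤ j ≤ 3 only):
  T[2,2] 'a' = {S,T0}  orig:{S}
  T[3,3] 'a' = {S,T0}  orig:{S}
  T[2,3] 'aa' = {S,X3}  orig:{S}

Original NTs in T[2,3] deriving "aa": ["S"]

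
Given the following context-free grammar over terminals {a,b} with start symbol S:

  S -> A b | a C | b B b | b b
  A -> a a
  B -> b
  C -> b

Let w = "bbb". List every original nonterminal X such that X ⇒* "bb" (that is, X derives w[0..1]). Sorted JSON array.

CNF form of G:
  S -> A T1 | T0 C | T1 T1 | T1 X2
  A -> T0 T0
  B -> b
  C -> b
  T0 -> a
  T1 -> b
  X2 -> B T1

Fill CYK table bottom-up, restricted to cells inside w[0..1]:
  cell(0,0) b: {B,C,T1}  orig:{B,C}
  cell(1,1) b: {B,C,T1}  orig:{B,C}
  cell(0,1) bb: {S,X2}  orig:{S}

Original NTs in T[0,1] deriving "bb": ["S"]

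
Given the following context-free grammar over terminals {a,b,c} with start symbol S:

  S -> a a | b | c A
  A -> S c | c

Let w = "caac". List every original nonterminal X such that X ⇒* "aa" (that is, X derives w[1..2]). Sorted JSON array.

CNF form of G:
  S -> T0 A | T1 T1 | b
  A -> S T0 | c
  T0 -> c
  T1 -> a

Fill CYK table bottom-up — only the sub-triangle for w[1..2]:
  T[1,1] 'a' = {T1}  orig:{}
  T[2,2] 'a' = {T1}  orig:{}
  T[1,2] 'aa' = {S}

Original NTs in T[1,2] deriving "aa": ["S"]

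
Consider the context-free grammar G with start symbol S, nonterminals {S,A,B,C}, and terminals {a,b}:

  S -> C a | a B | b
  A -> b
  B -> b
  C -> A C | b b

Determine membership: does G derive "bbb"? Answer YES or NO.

Convert to CNF:
  S -> C T1 | T1 B | b
  A -> b
  B -> b
  C -> A C | T0 T0
  T0 -> b
  T1 -> a

CYK table (by increasing span):
  [0..0]={A,B,S,T0}  "b"  orig:{A,B,S}
  [1..1]={A,B,S,T0}  "b"  orig:{A,B,S}
  [2..2]={A,B,S,T0}  "b"  orig:{A,B,S}
  [0..1]={C}  "bb"
  [1..2]={C}  "bb"
  [0..2]={C}  "bbb"

S ∉ T[0,2] ⇒ NO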